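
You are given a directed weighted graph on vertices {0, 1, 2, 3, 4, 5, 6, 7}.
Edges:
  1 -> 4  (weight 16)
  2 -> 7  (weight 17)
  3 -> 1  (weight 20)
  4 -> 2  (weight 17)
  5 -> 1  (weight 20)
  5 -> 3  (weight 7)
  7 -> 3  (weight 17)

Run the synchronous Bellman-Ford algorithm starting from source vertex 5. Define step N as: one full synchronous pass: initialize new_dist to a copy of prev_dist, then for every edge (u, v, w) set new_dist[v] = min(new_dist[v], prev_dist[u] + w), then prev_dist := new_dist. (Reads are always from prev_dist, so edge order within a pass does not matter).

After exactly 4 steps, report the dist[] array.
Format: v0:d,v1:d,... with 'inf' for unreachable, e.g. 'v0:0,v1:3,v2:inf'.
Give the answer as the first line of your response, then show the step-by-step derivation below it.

v0:inf,v1:20,v2:53,v3:7,v4:36,v5:0,v6:inf,v7:70

step 1: dist = v0:inf,v1:20,v2:inf,v3:7,v4:inf,v5:0,v6:inf,v7:inf
step 2: dist = v0:inf,v1:20,v2:inf,v3:7,v4:36,v5:0,v6:inf,v7:inf
step 3: dist = v0:inf,v1:20,v2:53,v3:7,v4:36,v5:0,v6:inf,v7:inf
step 4: dist = v0:inf,v1:20,v2:53,v3:7,v4:36,v5:0,v6:inf,v7:70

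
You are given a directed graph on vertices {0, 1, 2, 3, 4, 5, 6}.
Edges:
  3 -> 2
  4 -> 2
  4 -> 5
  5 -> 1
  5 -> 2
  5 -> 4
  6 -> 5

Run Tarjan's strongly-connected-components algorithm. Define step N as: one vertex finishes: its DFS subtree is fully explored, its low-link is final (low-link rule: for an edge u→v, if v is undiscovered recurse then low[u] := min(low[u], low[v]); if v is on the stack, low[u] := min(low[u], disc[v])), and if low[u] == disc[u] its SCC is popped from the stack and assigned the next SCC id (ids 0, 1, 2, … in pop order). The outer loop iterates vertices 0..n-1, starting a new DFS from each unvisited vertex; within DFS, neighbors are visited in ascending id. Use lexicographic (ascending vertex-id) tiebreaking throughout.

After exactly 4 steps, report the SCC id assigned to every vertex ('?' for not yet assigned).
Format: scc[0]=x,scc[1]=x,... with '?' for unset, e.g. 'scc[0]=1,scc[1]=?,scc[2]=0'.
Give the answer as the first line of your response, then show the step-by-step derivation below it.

scc[0]=0,scc[1]=1,scc[2]=2,scc[3]=3,scc[4]=?,scc[5]=?,scc[6]=?

step 1: low=(low[0]=0,low[1]=?,low[2]=?,low[3]=?,low[4]=?,low[5]=?,low[6]=?); scc=(scc[0]=0,scc[1]=?,scc[2]=?,scc[3]=?,scc[4]=?,scc[5]=?,scc[6]=?)
step 2: low=(low[0]=0,low[1]=1,low[2]=?,low[3]=?,low[4]=?,low[5]=?,low[6]=?); scc=(scc[0]=0,scc[1]=1,scc[2]=?,scc[3]=?,scc[4]=?,scc[5]=?,scc[6]=?)
step 3: low=(low[0]=0,low[1]=1,low[2]=2,low[3]=?,low[4]=?,low[5]=?,low[6]=?); scc=(scc[0]=0,scc[1]=1,scc[2]=2,scc[3]=?,scc[4]=?,scc[5]=?,scc[6]=?)
step 4: low=(low[0]=0,low[1]=1,low[2]=2,low[3]=3,low[4]=?,low[5]=?,low[6]=?); scc=(scc[0]=0,scc[1]=1,scc[2]=2,scc[3]=3,scc[4]=?,scc[5]=?,scc[6]=?)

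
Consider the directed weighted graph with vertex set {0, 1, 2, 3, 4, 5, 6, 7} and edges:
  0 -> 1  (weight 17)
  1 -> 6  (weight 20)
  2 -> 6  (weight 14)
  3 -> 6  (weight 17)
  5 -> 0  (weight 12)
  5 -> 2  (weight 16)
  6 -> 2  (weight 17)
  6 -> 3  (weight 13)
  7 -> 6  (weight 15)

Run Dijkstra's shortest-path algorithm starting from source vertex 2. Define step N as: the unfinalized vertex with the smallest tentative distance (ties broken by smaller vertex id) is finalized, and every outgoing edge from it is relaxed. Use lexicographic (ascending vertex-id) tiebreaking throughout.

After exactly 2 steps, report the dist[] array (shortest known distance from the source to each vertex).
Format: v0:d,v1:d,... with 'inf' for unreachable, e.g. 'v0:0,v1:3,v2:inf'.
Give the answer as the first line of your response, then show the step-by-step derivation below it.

v0:inf,v1:inf,v2:0,v3:27,v4:inf,v5:inf,v6:14,v7:inf

step 1: dist = v0:inf,v1:inf,v2:0,v3:inf,v4:inf,v5:inf,v6:14,v7:inf
step 2: dist = v0:inf,v1:inf,v2:0,v3:27,v4:inf,v5:inf,v6:14,v7:inf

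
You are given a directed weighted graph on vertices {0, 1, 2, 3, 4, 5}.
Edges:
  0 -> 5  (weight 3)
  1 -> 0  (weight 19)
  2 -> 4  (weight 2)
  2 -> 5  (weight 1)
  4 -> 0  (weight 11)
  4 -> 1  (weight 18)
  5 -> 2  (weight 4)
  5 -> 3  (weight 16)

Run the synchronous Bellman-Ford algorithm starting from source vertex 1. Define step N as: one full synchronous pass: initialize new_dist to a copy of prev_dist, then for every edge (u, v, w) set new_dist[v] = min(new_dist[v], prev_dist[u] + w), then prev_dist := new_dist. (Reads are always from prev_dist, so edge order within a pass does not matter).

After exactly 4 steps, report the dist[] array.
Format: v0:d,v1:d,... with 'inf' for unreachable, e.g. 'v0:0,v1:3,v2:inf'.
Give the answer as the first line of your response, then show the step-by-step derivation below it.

v0:19,v1:0,v2:26,v3:38,v4:28,v5:22

step 1: dist = v0:19,v1:0,v2:inf,v3:inf,v4:inf,v5:inf
step 2: dist = v0:19,v1:0,v2:inf,v3:inf,v4:inf,v5:22
step 3: dist = v0:19,v1:0,v2:26,v3:38,v4:inf,v5:22
step 4: dist = v0:19,v1:0,v2:26,v3:38,v4:28,v5:22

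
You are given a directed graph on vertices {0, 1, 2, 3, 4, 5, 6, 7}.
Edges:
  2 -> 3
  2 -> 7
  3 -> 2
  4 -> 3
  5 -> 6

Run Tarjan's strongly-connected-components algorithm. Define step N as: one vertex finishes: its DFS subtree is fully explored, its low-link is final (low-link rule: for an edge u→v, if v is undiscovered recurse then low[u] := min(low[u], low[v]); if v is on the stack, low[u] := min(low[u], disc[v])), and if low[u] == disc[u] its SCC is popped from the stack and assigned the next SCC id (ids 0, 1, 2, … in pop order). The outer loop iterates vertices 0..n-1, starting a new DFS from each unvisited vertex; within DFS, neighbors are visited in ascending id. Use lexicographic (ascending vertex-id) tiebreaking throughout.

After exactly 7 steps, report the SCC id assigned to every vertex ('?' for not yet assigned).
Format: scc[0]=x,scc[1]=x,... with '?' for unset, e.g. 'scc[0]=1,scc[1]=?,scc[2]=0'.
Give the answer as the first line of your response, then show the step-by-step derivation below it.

scc[0]=0,scc[1]=1,scc[2]=3,scc[3]=3,scc[4]=4,scc[5]=?,scc[6]=5,scc[7]=2

step 1: low=(low[0]=0,low[1]=?,low[2]=?,low[3]=?,low[4]=?,low[5]=?,low[6]=?,low[7]=?); scc=(scc[0]=0,scc[1]=?,scc[2]=?,scc[3]=?,scc[4]=?,scc[5]=?,scc[6]=?,scc[7]=?)
step 2: low=(low[0]=0,low[1]=1,low[2]=?,low[3]=?,low[4]=?,low[5]=?,low[6]=?,low[7]=?); scc=(scc[0]=0,scc[1]=1,scc[2]=?,scc[3]=?,scc[4]=?,scc[5]=?,scc[6]=?,scc[7]=?)
step 3: low=(low[0]=0,low[1]=1,low[2]=2,low[3]=2,low[4]=?,low[5]=?,low[6]=?,low[7]=?); scc=(scc[0]=0,scc[1]=1,scc[2]=?,scc[3]=?,scc[4]=?,scc[5]=?,scc[6]=?,scc[7]=?)
step 4: low=(low[0]=0,low[1]=1,low[2]=2,low[3]=2,low[4]=?,low[5]=?,low[6]=?,low[7]=4); scc=(scc[0]=0,scc[1]=1,scc[2]=?,scc[3]=?,scc[4]=?,scc[5]=?,scc[6]=?,scc[7]=2)
step 5: low=(low[0]=0,low[1]=1,low[2]=2,low[3]=2,low[4]=?,low[5]=?,low[6]=?,low[7]=4); scc=(scc[0]=0,scc[1]=1,scc[2]=3,scc[3]=3,scc[4]=?,scc[5]=?,scc[6]=?,scc[7]=2)
step 6: low=(low[0]=0,low[1]=1,low[2]=2,low[3]=2,low[4]=5,low[5]=?,low[6]=?,low[7]=4); scc=(scc[0]=0,scc[1]=1,scc[2]=3,scc[3]=3,scc[4]=4,scc[5]=?,scc[6]=?,scc[7]=2)
step 7: low=(low[0]=0,low[1]=1,low[2]=2,low[3]=2,low[4]=5,low[5]=6,low[6]=7,low[7]=4); scc=(scc[0]=0,scc[1]=1,scc[2]=3,scc[3]=3,scc[4]=4,scc[5]=?,scc[6]=5,scc[7]=2)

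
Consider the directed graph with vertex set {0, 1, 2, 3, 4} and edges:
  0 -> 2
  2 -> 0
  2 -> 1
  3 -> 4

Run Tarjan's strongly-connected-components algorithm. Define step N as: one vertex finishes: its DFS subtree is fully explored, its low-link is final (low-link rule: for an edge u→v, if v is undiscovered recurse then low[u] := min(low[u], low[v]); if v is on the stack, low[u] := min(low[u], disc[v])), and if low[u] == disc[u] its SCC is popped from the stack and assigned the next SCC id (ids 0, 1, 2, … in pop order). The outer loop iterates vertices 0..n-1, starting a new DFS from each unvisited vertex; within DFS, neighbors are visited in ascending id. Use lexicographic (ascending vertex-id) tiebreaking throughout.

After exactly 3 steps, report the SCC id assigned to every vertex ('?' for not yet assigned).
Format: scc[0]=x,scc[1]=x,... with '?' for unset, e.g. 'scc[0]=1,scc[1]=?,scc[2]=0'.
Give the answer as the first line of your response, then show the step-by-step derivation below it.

scc[0]=1,scc[1]=0,scc[2]=1,scc[3]=?,scc[4]=?

step 1: low=(low[0]=0,low[1]=2,low[2]=0,low[3]=?,low[4]=?); scc=(scc[0]=?,scc[1]=0,scc[2]=?,scc[3]=?,scc[4]=?)
step 2: low=(low[0]=0,low[1]=2,low[2]=0,low[3]=?,low[4]=?); scc=(scc[0]=?,scc[1]=0,scc[2]=?,scc[3]=?,scc[4]=?)
step 3: low=(low[0]=0,low[1]=2,low[2]=0,low[3]=?,low[4]=?); scc=(scc[0]=1,scc[1]=0,scc[2]=1,scc[3]=?,scc[4]=?)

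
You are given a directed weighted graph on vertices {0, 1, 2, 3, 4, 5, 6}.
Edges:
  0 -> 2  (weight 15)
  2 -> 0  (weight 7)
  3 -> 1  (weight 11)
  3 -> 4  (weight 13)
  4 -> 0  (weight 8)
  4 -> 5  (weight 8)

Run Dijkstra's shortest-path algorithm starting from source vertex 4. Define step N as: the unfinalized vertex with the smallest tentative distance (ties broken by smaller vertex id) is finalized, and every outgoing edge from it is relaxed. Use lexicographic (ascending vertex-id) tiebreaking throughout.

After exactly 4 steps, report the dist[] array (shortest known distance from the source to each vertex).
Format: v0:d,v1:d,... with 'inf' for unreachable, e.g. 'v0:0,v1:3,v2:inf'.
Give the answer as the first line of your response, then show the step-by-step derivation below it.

v0:8,v1:inf,v2:23,v3:inf,v4:0,v5:8,v6:inf

step 1: dist = v0:8,v1:inf,v2:inf,v3:inf,v4:0,v5:8,v6:inf
step 2: dist = v0:8,v1:inf,v2:23,v3:inf,v4:0,v5:8,v6:inf
step 3: dist = v0:8,v1:inf,v2:23,v3:inf,v4:0,v5:8,v6:inf
step 4: dist = v0:8,v1:inf,v2:23,v3:inf,v4:0,v5:8,v6:inf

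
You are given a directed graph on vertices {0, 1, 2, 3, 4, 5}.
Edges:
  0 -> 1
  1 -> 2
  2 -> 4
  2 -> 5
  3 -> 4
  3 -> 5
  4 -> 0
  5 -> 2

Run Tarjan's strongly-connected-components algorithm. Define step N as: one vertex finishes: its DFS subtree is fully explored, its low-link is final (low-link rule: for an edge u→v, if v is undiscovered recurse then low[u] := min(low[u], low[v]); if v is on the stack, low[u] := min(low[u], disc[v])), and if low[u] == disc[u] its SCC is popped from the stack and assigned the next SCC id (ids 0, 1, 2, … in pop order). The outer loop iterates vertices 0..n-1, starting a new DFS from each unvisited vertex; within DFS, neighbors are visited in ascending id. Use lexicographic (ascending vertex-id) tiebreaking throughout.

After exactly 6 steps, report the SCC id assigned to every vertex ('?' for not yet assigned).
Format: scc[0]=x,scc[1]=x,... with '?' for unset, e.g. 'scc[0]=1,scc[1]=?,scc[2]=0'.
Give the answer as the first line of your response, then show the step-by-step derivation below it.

scc[0]=0,scc[1]=0,scc[2]=0,scc[3]=1,scc[4]=0,scc[5]=0

step 1: low=(low[0]=0,low[1]=1,low[2]=2,low[3]=?,low[4]=0,low[5]=?); scc=(scc[0]=?,scc[1]=?,scc[2]=?,scc[3]=?,scc[4]=?,scc[5]=?)
step 2: low=(low[0]=0,low[1]=1,low[2]=0,low[3]=?,low[4]=0,low[5]=2); scc=(scc[0]=?,scc[1]=?,scc[2]=?,scc[3]=?,scc[4]=?,scc[5]=?)
step 3: low=(low[0]=0,low[1]=1,low[2]=0,low[3]=?,low[4]=0,low[5]=2); scc=(scc[0]=?,scc[1]=?,scc[2]=?,scc[3]=?,scc[4]=?,scc[5]=?)
step 4: low=(low[0]=0,low[1]=0,low[2]=0,low[3]=?,low[4]=0,low[5]=2); scc=(scc[0]=?,scc[1]=?,scc[2]=?,scc[3]=?,scc[4]=?,scc[5]=?)
step 5: low=(low[0]=0,low[1]=0,low[2]=0,low[3]=?,low[4]=0,low[5]=2); scc=(scc[0]=0,scc[1]=0,scc[2]=0,scc[3]=?,scc[4]=0,scc[5]=0)
step 6: low=(low[0]=0,low[1]=0,low[2]=0,low[3]=5,low[4]=0,low[5]=2); scc=(scc[0]=0,scc[1]=0,scc[2]=0,scc[3]=1,scc[4]=0,scc[5]=0)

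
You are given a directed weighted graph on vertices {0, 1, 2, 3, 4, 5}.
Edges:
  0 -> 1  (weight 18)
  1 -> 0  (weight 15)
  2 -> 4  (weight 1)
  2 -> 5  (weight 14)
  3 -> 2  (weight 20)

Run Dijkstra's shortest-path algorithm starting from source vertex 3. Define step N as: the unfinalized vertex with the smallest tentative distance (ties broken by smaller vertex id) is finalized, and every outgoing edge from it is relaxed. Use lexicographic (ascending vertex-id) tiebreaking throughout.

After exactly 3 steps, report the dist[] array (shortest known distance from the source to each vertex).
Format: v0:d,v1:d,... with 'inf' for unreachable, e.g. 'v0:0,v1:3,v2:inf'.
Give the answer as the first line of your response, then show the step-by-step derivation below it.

v0:inf,v1:inf,v2:20,v3:0,v4:21,v5:34

step 1: dist = v0:inf,v1:inf,v2:20,v3:0,v4:inf,v5:inf
step 2: dist = v0:inf,v1:inf,v2:20,v3:0,v4:21,v5:34
step 3: dist = v0:inf,v1:inf,v2:20,v3:0,v4:21,v5:34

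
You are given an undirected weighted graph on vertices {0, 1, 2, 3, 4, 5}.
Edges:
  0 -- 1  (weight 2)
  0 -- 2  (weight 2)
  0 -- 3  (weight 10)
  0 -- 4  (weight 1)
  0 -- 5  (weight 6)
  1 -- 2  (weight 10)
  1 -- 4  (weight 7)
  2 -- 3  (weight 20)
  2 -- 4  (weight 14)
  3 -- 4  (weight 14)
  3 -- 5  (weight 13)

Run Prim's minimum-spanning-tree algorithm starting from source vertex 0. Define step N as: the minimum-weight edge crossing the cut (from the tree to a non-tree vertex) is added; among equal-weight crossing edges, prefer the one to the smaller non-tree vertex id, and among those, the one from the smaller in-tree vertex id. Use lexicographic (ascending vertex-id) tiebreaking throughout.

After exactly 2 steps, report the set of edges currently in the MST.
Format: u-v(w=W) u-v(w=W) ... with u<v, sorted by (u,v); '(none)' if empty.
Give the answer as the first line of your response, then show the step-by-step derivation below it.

0-1(w=2) 0-4(w=1)

step 1: add edge 0-4 (w=1); MST = {0-4(w=1)}
step 2: add edge 0-1 (w=2); MST = {0-1(w=2) 0-4(w=1)}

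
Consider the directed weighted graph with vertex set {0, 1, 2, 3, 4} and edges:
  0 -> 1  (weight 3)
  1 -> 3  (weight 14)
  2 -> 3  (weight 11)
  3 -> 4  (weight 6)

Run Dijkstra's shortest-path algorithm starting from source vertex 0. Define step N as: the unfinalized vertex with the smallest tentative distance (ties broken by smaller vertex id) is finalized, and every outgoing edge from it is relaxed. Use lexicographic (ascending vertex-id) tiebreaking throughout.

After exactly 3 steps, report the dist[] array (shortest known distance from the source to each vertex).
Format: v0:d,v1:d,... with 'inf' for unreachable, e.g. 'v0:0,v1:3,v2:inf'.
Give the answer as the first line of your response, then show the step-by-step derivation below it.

v0:0,v1:3,v2:inf,v3:17,v4:23

step 1: dist = v0:0,v1:3,v2:inf,v3:inf,v4:inf
step 2: dist = v0:0,v1:3,v2:inf,v3:17,v4:inf
step 3: dist = v0:0,v1:3,v2:inf,v3:17,v4:23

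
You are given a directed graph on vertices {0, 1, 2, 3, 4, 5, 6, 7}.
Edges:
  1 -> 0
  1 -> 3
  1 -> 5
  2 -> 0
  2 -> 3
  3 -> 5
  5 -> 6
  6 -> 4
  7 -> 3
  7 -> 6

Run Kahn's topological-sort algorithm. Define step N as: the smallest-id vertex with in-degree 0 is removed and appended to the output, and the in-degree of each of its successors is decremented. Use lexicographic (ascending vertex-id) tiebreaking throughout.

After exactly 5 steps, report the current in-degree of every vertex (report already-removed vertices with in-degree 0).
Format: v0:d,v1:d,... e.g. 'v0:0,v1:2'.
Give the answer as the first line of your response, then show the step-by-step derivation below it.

v0:0,v1:0,v2:0,v3:0,v4:1,v5:0,v6:1,v7:0

step 1: output 1; order=[1]; indeg=(1,0,0,2,1,1,2,0)
step 2: output 2; order=[1,2]; indeg=(0,0,0,1,1,1,2,0)
step 3: output 0; order=[1,2,0]; indeg=(0,0,0,1,1,1,2,0)
step 4: output 7; order=[1,2,0,7]; indeg=(0,0,0,0,1,1,1,0)
step 5: output 3; order=[1,2,0,7,3]; indeg=(0,0,0,0,1,0,1,0)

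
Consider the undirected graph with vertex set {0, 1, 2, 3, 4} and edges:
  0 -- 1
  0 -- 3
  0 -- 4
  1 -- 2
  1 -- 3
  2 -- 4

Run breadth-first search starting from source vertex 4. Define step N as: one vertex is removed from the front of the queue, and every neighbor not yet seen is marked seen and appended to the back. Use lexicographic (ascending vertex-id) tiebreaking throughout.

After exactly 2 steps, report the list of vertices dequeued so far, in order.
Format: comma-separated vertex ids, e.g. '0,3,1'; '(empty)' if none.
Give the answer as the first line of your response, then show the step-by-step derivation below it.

4,0

step 1: dequeue 4; queue=[0,2]; order=4
step 2: dequeue 0; queue=[2,1,3]; order=4,0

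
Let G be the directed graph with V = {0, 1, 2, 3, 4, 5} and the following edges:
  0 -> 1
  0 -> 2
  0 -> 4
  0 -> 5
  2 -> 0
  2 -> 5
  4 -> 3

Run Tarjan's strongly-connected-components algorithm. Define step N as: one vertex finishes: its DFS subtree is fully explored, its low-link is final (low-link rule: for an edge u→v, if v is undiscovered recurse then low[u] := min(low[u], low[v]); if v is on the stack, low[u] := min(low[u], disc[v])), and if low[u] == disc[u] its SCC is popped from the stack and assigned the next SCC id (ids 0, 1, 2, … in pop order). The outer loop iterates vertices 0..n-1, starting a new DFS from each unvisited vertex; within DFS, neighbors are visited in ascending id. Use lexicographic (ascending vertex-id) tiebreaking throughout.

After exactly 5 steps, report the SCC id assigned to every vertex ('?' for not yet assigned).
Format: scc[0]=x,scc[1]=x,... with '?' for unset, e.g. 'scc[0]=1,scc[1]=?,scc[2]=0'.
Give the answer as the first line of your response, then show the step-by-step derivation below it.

scc[0]=?,scc[1]=0,scc[2]=?,scc[3]=2,scc[4]=3,scc[5]=1

step 1: low=(low[0]=0,low[1]=1,low[2]=?,low[3]=?,low[4]=?,low[5]=?); scc=(scc[0]=?,scc[1]=0,scc[2]=?,scc[3]=?,scc[4]=?,scc[5]=?)
step 2: low=(low[0]=0,low[1]=1,low[2]=0,low[3]=?,low[4]=?,low[5]=3); scc=(scc[0]=?,scc[1]=0,scc[2]=?,scc[3]=?,scc[4]=?,scc[5]=1)
step 3: low=(low[0]=0,low[1]=1,low[2]=0,low[3]=?,low[4]=?,low[5]=3); scc=(scc[0]=?,scc[1]=0,scc[2]=?,scc[3]=?,scc[4]=?,scc[5]=1)
step 4: low=(low[0]=0,low[1]=1,low[2]=0,low[3]=5,low[4]=4,low[5]=3); scc=(scc[0]=?,scc[1]=0,scc[2]=?,scc[3]=2,scc[4]=?,scc[5]=1)
step 5: low=(low[0]=0,low[1]=1,low[2]=0,low[3]=5,low[4]=4,low[5]=3); scc=(scc[0]=?,scc[1]=0,scc[2]=?,scc[3]=2,scc[4]=3,scc[5]=1)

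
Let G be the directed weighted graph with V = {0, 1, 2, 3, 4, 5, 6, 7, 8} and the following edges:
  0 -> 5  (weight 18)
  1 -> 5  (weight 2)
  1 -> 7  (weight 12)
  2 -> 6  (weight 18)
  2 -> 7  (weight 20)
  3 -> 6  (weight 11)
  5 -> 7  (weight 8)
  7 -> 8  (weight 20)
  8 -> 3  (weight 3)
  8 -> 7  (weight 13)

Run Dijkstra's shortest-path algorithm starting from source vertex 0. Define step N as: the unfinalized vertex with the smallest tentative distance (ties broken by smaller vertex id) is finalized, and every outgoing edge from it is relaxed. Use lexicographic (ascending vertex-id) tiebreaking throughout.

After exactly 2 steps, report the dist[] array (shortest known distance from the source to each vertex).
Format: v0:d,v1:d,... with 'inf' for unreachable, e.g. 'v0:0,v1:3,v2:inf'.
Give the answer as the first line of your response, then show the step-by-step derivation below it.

v0:0,v1:inf,v2:inf,v3:inf,v4:inf,v5:18,v6:inf,v7:26,v8:inf

step 1: dist = v0:0,v1:inf,v2:inf,v3:inf,v4:inf,v5:18,v6:inf,v7:inf,v8:inf
step 2: dist = v0:0,v1:inf,v2:inf,v3:inf,v4:inf,v5:18,v6:inf,v7:26,v8:inf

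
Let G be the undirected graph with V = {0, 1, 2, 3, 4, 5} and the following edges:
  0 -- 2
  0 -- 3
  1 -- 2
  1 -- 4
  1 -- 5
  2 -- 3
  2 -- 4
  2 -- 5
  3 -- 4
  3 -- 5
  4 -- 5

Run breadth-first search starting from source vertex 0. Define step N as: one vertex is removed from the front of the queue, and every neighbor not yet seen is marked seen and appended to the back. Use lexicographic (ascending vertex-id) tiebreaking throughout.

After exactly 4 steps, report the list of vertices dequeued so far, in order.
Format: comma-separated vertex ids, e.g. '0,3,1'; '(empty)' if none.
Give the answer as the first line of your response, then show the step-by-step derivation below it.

0,2,3,1

step 1: dequeue 0; queue=[2,3]; order=0
step 2: dequeue 2; queue=[3,1,4,5]; order=0,2
step 3: dequeue 3; queue=[1,4,5]; order=0,2,3
step 4: dequeue 1; queue=[4,5]; order=0,2,3,1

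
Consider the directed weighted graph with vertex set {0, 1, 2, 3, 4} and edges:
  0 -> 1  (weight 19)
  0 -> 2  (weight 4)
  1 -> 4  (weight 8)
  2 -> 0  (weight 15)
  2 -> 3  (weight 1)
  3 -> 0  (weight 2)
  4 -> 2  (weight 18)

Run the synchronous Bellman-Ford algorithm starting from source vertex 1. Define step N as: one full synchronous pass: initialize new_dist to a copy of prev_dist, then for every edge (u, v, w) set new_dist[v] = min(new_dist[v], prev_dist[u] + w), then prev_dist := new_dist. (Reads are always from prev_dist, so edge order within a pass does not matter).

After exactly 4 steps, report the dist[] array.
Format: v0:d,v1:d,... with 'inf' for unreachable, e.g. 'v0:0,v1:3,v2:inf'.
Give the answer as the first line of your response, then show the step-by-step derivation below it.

v0:29,v1:0,v2:26,v3:27,v4:8

step 1: dist = v0:inf,v1:0,v2:inf,v3:inf,v4:8
step 2: dist = v0:inf,v1:0,v2:26,v3:inf,v4:8
step 3: dist = v0:41,v1:0,v2:26,v3:27,v4:8
step 4: dist = v0:29,v1:0,v2:26,v3:27,v4:8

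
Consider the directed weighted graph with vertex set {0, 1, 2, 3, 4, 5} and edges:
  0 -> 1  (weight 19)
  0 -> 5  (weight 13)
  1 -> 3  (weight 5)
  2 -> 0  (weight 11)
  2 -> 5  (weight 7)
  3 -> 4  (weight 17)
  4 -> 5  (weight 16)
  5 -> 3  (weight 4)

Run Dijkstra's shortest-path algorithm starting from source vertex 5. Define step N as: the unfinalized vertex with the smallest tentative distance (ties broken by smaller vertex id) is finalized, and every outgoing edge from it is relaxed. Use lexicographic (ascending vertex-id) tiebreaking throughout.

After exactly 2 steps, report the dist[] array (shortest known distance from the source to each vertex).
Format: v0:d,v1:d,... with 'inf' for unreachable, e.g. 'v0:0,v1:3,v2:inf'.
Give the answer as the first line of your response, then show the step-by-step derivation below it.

v0:inf,v1:inf,v2:inf,v3:4,v4:21,v5:0

step 1: dist = v0:inf,v1:inf,v2:inf,v3:4,v4:inf,v5:0
step 2: dist = v0:inf,v1:inf,v2:inf,v3:4,v4:21,v5:0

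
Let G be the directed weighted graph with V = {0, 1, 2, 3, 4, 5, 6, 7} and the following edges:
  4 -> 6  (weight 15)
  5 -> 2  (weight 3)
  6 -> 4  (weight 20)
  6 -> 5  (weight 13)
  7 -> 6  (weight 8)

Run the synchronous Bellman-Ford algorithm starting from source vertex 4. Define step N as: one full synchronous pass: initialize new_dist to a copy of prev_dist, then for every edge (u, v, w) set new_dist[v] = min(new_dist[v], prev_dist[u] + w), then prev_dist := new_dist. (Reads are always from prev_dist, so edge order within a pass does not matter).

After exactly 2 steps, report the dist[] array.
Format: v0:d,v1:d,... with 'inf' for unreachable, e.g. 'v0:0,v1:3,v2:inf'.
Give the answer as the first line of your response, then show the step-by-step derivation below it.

v0:inf,v1:inf,v2:inf,v3:inf,v4:0,v5:28,v6:15,v7:inf

step 1: dist = v0:inf,v1:inf,v2:inf,v3:inf,v4:0,v5:inf,v6:15,v7:inf
step 2: dist = v0:inf,v1:inf,v2:inf,v3:inf,v4:0,v5:28,v6:15,v7:inf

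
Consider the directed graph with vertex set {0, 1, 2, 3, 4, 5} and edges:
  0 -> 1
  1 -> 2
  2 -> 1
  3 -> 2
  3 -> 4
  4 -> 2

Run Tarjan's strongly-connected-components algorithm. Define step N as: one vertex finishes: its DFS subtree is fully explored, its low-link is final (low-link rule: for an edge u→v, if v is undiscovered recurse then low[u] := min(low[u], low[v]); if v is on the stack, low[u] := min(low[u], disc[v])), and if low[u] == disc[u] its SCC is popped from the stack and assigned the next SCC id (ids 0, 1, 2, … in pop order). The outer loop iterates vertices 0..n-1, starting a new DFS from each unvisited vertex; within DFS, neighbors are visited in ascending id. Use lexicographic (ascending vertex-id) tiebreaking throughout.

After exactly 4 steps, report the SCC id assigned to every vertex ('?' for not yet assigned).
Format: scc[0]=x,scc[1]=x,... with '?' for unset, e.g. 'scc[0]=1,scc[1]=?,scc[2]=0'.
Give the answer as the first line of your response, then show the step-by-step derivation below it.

scc[0]=1,scc[1]=0,scc[2]=0,scc[3]=?,scc[4]=2,scc[5]=?

step 1: low=(low[0]=0,low[1]=1,low[2]=1,low[3]=?,low[4]=?,low[5]=?); scc=(scc[0]=?,scc[1]=?,scc[2]=?,scc[3]=?,scc[4]=?,scc[5]=?)
step 2: low=(low[0]=0,low[1]=1,low[2]=1,low[3]=?,low[4]=?,low[5]=?); scc=(scc[0]=?,scc[1]=0,scc[2]=0,scc[3]=?,scc[4]=?,scc[5]=?)
step 3: low=(low[0]=0,low[1]=1,low[2]=1,low[3]=?,low[4]=?,low[5]=?); scc=(scc[0]=1,scc[1]=0,scc[2]=0,scc[3]=?,scc[4]=?,scc[5]=?)
step 4: low=(low[0]=0,low[1]=1,low[2]=1,low[3]=3,low[4]=4,low[5]=?); scc=(scc[0]=1,scc[1]=0,scc[2]=0,scc[3]=?,scc[4]=2,scc[5]=?)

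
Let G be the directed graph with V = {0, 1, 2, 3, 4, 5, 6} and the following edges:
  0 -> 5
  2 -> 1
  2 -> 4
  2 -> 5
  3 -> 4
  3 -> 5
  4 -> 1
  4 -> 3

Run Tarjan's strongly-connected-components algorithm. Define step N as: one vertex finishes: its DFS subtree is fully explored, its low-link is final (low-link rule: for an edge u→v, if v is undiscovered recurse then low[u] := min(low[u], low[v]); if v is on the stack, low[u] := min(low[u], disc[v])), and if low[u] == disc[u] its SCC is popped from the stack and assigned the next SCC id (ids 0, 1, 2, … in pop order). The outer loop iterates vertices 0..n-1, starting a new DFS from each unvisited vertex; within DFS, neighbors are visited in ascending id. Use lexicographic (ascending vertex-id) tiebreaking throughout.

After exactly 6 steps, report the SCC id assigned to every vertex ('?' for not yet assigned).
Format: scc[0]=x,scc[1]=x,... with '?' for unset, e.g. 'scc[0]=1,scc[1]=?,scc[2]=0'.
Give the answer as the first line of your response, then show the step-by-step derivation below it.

scc[0]=1,scc[1]=2,scc[2]=4,scc[3]=3,scc[4]=3,scc[5]=0,scc[6]=?

step 1: low=(low[0]=0,low[1]=?,low[2]=?,low[3]=?,low[4]=?,low[5]=1,low[6]=?); scc=(scc[0]=?,scc[1]=?,scc[2]=?,scc[3]=?,scc[4]=?,scc[5]=0,scc[6]=?)
step 2: low=(low[0]=0,low[1]=?,low[2]=?,low[3]=?,low[4]=?,low[5]=1,low[6]=?); scc=(scc[0]=1,scc[1]=?,scc[2]=?,scc[3]=?,scc[4]=?,scc[5]=0,scc[6]=?)
step 3: low=(low[0]=0,low[1]=2,low[2]=?,low[3]=?,low[4]=?,low[5]=1,low[6]=?); scc=(scc[0]=1,scc[1]=2,scc[2]=?,scc[3]=?,scc[4]=?,scc[5]=0,scc[6]=?)
step 4: low=(low[0]=0,low[1]=2,low[2]=3,low[3]=4,low[4]=4,low[5]=1,low[6]=?); scc=(scc[0]=1,scc[1]=2,scc[2]=?,scc[3]=?,scc[4]=?,scc[5]=0,scc[6]=?)
step 5: low=(low[0]=0,low[1]=2,low[2]=3,low[3]=4,low[4]=4,low[5]=1,low[6]=?); scc=(scc[0]=1,scc[1]=2,scc[2]=?,scc[3]=3,scc[4]=3,scc[5]=0,scc[6]=?)
step 6: low=(low[0]=0,low[1]=2,low[2]=3,low[3]=4,low[4]=4,low[5]=1,low[6]=?); scc=(scc[0]=1,scc[1]=2,scc[2]=4,scc[3]=3,scc[4]=3,scc[5]=0,scc[6]=?)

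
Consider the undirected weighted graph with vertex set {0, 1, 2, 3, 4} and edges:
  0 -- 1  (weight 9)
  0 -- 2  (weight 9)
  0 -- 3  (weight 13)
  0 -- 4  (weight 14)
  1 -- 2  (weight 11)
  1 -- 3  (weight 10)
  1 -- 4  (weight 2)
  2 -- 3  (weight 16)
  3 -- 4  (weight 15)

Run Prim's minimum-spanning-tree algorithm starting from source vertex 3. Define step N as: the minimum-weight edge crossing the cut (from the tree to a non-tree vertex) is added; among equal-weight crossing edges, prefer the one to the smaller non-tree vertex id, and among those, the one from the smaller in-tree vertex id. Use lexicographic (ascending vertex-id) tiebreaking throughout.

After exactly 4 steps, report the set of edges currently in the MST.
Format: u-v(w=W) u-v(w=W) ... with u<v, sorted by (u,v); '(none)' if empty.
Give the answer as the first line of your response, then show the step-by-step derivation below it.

0-1(w=9) 0-2(w=9) 1-3(w=10) 1-4(w=2)

step 1: add edge 1-3 (w=10); MST = {1-3(w=10)}
step 2: add edge 1-4 (w=2); MST = {1-3(w=10) 1-4(w=2)}
step 3: add edge 0-1 (w=9); MST = {0-1(w=9) 1-3(w=10) 1-4(w=2)}
step 4: add edge 0-2 (w=9); MST = {0-1(w=9) 0-2(w=9) 1-3(w=10) 1-4(w=2)}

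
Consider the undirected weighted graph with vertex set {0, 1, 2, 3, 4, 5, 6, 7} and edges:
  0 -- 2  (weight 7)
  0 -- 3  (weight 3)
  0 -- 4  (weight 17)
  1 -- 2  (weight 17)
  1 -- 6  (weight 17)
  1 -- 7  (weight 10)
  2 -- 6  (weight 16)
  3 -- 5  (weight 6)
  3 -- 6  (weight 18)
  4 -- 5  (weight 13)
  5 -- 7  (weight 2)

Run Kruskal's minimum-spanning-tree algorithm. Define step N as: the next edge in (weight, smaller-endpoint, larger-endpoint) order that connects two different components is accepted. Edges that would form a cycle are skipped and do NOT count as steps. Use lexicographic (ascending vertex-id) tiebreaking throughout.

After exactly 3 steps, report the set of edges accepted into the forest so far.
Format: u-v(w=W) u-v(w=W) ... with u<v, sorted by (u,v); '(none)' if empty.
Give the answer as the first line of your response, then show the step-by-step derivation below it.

0-3(w=3) 3-5(w=6) 5-7(w=2)

step 1: add edge 5-7 (w=2); MST = {5-7(w=2)}
step 2: add edge 0-3 (w=3); MST = {0-3(w=3) 5-7(w=2)}
step 3: add edge 3-5 (w=6); MST = {0-3(w=3) 3-5(w=6) 5-7(w=2)}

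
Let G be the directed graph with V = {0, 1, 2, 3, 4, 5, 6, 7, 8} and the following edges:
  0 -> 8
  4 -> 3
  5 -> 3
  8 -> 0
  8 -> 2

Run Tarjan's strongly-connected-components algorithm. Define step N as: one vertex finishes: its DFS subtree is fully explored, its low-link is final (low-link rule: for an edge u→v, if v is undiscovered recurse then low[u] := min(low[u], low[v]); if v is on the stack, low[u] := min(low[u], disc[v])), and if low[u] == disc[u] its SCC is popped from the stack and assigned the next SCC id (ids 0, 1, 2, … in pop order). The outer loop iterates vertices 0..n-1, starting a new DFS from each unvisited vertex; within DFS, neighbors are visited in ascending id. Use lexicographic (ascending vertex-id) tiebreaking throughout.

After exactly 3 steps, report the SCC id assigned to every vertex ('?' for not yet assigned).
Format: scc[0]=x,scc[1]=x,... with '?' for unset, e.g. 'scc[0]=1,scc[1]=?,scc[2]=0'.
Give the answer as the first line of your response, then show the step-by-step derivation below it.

scc[0]=1,scc[1]=?,scc[2]=0,scc[3]=?,scc[4]=?,scc[5]=?,scc[6]=?,scc[7]=?,scc[8]=1

step 1: low=(low[0]=0,low[1]=?,low[2]=2,low[3]=?,low[4]=?,low[5]=?,low[6]=?,low[7]=?,low[8]=0); scc=(scc[0]=?,scc[1]=?,scc[2]=0,scc[3]=?,scc[4]=?,scc[5]=?,scc[6]=?,scc[7]=?,scc[8]=?)
step 2: low=(low[0]=0,low[1]=?,low[2]=2,low[3]=?,low[4]=?,low[5]=?,low[6]=?,low[7]=?,low[8]=0); scc=(scc[0]=?,scc[1]=?,scc[2]=0,scc[3]=?,scc[4]=?,scc[5]=?,scc[6]=?,scc[7]=?,scc[8]=?)
step 3: low=(low[0]=0,low[1]=?,low[2]=2,low[3]=?,low[4]=?,low[5]=?,low[6]=?,low[7]=?,low[8]=0); scc=(scc[0]=1,scc[1]=?,scc[2]=0,scc[3]=?,scc[4]=?,scc[5]=?,scc[6]=?,scc[7]=?,scc[8]=1)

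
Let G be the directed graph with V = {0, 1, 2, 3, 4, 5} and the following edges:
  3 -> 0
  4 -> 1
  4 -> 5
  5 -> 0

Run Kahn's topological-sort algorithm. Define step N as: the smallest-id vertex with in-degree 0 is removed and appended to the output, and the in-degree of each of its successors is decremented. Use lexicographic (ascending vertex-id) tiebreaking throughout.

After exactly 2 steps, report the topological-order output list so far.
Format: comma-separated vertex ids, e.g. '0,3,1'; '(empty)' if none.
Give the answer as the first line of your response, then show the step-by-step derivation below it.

2,3

step 1: output 2; order=[2]; indeg=(2,1,0,0,0,1)
step 2: output 3; order=[2,3]; indeg=(1,1,0,0,0,1)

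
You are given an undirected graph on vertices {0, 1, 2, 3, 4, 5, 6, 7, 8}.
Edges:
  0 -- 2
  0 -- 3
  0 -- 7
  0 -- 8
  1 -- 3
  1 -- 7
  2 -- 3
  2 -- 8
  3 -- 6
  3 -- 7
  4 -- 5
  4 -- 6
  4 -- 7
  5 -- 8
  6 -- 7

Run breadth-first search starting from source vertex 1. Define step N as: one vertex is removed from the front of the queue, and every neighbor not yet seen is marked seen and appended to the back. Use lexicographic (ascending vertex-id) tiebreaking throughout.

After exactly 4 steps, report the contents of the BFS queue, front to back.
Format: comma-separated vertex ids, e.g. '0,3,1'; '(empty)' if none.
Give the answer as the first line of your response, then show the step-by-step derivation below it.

2,6,4,8

step 1: dequeue 1; queue=[3,7]; order=1
step 2: dequeue 3; queue=[7,0,2,6]; order=1,3
step 3: dequeue 7; queue=[0,2,6,4]; order=1,3,7
step 4: dequeue 0; queue=[2,6,4,8]; order=1,3,7,0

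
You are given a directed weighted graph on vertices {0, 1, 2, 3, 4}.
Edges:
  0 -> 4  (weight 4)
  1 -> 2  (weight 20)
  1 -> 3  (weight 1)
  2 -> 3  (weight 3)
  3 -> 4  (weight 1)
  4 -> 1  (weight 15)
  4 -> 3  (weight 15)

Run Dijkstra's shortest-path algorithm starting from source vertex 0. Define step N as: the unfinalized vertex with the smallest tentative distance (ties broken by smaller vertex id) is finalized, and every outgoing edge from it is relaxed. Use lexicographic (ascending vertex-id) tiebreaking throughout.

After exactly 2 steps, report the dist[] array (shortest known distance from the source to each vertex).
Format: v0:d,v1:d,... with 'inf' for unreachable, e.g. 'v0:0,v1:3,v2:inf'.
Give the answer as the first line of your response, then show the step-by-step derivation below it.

v0:0,v1:19,v2:inf,v3:19,v4:4

step 1: dist = v0:0,v1:inf,v2:inf,v3:inf,v4:4
step 2: dist = v0:0,v1:19,v2:inf,v3:19,v4:4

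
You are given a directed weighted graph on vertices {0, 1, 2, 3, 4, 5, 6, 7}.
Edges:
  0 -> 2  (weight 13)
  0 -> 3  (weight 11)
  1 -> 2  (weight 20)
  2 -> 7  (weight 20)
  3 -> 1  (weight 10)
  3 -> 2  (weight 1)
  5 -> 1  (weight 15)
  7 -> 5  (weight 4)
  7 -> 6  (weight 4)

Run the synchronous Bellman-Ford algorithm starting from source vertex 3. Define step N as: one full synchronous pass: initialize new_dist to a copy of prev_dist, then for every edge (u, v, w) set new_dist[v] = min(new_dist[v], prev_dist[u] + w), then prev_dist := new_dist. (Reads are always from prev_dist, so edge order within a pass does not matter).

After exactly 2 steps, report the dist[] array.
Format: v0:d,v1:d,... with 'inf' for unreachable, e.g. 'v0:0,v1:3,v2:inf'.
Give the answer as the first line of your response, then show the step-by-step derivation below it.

v0:inf,v1:10,v2:1,v3:0,v4:inf,v5:inf,v6:inf,v7:21

step 1: dist = v0:inf,v1:10,v2:1,v3:0,v4:inf,v5:inf,v6:inf,v7:inf
step 2: dist = v0:inf,v1:10,v2:1,v3:0,v4:inf,v5:inf,v6:inf,v7:21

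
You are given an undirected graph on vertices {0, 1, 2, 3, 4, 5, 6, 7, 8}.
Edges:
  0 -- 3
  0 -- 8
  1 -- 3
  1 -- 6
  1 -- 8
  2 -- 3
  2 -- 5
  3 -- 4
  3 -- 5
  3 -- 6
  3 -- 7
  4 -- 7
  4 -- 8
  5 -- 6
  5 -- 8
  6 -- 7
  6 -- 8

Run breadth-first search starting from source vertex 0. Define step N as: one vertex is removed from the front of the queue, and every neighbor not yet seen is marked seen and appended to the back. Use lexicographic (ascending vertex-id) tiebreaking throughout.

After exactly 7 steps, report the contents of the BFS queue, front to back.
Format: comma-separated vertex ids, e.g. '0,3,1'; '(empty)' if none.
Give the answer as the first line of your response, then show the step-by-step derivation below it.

6,7

step 1: dequeue 0; queue=[3,8]; order=0
step 2: dequeue 3; queue=[8,1,2,4,5,6,7]; order=0,3
step 3: dequeue 8; queue=[1,2,4,5,6,7]; order=0,3,8
step 4: dequeue 1; queue=[2,4,5,6,7]; order=0,3,8,1
step 5: dequeue 2; queue=[4,5,6,7]; order=0,3,8,1,2
step 6: dequeue 4; queue=[5,6,7]; order=0,3,8,1,2,4
step 7: dequeue 5; queue=[6,7]; order=0,3,8,1,2,4,5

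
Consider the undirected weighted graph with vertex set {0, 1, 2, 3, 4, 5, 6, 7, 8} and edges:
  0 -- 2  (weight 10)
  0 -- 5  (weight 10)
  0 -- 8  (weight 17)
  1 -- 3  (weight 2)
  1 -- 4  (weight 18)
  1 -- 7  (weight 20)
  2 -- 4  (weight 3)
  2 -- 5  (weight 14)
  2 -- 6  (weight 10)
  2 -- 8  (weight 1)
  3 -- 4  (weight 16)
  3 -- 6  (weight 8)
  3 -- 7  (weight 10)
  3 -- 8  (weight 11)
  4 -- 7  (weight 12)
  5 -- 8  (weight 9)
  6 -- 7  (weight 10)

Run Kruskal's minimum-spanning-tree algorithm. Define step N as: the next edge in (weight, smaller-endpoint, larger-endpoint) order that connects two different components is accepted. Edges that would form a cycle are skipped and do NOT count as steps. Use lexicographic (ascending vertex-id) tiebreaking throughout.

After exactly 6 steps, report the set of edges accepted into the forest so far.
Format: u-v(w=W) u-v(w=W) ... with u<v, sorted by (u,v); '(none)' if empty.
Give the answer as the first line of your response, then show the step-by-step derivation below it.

0-2(w=10) 1-3(w=2) 2-4(w=3) 2-8(w=1) 3-6(w=8) 5-8(w=9)

step 1: add edge 2-8 (w=1); MST = {2-8(w=1)}
step 2: add edge 1-3 (w=2); MST = {1-3(w=2) 2-8(w=1)}
step 3: add edge 2-4 (w=3); MST = {1-3(w=2) 2-4(w=3) 2-8(w=1)}
step 4: add edge 3-6 (w=8); MST = {1-3(w=2) 2-4(w=3) 2-8(w=1) 3-6(w=8)}
step 5: add edge 5-8 (w=9); MST = {1-3(w=2) 2-4(w=3) 2-8(w=1) 3-6(w=8) 5-8(w=9)}
step 6: add edge 0-2 (w=10); MST = {0-2(w=10) 1-3(w=2) 2-4(w=3) 2-8(w=1) 3-6(w=8) 5-8(w=9)}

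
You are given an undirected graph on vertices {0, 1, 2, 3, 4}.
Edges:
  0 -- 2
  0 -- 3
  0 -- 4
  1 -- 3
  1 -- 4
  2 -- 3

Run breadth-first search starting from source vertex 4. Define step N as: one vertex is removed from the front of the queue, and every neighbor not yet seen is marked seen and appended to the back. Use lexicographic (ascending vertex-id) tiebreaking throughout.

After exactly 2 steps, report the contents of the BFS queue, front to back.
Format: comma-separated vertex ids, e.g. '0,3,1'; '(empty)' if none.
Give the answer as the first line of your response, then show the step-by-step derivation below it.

1,2,3

step 1: dequeue 4; queue=[0,1]; order=4
step 2: dequeue 0; queue=[1,2,3]; order=4,0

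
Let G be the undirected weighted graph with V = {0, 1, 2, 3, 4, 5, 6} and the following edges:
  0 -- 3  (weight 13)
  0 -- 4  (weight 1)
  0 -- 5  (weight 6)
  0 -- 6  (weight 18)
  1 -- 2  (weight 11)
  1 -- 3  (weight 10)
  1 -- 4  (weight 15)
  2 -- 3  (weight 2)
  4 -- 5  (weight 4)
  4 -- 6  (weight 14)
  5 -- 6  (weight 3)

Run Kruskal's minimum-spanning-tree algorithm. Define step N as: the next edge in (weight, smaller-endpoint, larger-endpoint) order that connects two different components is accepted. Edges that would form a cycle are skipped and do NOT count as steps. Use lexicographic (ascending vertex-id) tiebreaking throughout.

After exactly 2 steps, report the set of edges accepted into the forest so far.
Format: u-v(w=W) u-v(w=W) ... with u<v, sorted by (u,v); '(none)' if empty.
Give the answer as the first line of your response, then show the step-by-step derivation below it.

0-4(w=1) 2-3(w=2)

step 1: add edge 0-4 (w=1); MST = {0-4(w=1)}
step 2: add edge 2-3 (w=2); MST = {0-4(w=1) 2-3(w=2)}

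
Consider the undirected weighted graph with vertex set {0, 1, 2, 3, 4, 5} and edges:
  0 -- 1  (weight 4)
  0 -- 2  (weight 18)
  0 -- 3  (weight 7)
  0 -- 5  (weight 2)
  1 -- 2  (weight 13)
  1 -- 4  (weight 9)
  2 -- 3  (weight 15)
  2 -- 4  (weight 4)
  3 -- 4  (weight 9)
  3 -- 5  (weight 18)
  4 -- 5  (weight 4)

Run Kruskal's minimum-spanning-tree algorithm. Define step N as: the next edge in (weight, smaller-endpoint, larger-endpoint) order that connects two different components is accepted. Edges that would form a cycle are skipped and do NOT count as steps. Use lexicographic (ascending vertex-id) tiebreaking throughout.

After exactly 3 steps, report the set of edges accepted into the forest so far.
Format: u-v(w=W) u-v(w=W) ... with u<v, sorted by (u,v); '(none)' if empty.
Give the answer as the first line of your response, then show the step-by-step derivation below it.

0-1(w=4) 0-5(w=2) 2-4(w=4)

step 1: add edge 0-5 (w=2); MST = {0-5(w=2)}
step 2: add edge 0-1 (w=4); MST = {0-1(w=4) 0-5(w=2)}
step 3: add edge 2-4 (w=4); MST = {0-1(w=4) 0-5(w=2) 2-4(w=4)}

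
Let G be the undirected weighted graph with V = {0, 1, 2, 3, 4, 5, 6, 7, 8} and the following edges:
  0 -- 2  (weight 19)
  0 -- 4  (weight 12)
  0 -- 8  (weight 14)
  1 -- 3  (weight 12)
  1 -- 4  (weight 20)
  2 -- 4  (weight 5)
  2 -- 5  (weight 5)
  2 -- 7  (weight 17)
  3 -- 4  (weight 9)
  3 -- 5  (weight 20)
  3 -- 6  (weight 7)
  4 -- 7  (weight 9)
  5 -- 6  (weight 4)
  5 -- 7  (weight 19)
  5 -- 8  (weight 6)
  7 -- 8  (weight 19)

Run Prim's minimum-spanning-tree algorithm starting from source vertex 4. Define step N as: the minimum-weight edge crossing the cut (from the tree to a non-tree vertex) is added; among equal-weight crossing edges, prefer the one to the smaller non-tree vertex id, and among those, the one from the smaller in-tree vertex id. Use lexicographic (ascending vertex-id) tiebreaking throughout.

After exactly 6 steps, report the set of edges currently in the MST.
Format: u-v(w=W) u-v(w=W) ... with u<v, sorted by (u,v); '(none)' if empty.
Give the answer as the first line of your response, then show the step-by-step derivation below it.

2-4(w=5) 2-5(w=5) 3-6(w=7) 4-7(w=9) 5-6(w=4) 5-8(w=6)

step 1: add edge 2-4 (w=5); MST = {2-4(w=5)}
step 2: add edge 2-5 (w=5); MST = {2-4(w=5) 2-5(w=5)}
step 3: add edge 5-6 (w=4); MST = {2-4(w=5) 2-5(w=5) 5-6(w=4)}
step 4: add edge 5-8 (w=6); MST = {2-4(w=5) 2-5(w=5) 5-6(w=4) 5-8(w=6)}
step 5: add edge 3-6 (w=7); MST = {2-4(w=5) 2-5(w=5) 3-6(w=7) 5-6(w=4) 5-8(w=6)}
step 6: add edge 4-7 (w=9); MST = {2-4(w=5) 2-5(w=5) 3-6(w=7) 4-7(w=9) 5-6(w=4) 5-8(w=6)}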